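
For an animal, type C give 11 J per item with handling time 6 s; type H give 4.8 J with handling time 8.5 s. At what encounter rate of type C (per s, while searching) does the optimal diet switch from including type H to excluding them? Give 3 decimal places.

0.074 per s

At the threshold, the rate on type C alone equals the profitability of type H: λ·11/(1 + λ·6) = 4.8/8.5 = 0.5647.
Rearranging, λ(11 − 0.5647×6) = 0.5647, so λ = 0.5647/7.612 = 0.07419 per s.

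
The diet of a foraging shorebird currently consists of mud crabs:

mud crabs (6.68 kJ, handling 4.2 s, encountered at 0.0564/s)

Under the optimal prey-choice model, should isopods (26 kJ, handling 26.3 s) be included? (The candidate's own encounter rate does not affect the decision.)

Yes

Intake rate on the current diet: R = (0.0564×6.68) / (1 + 0.0564×4.2) = 0.3768/1.237 = 0.3046 kJ/s.
Profitability of isopods: 26/26.3 = 0.9886 kJ/s.
0.9886 > 0.3046, so adding isopods raises the average — include it.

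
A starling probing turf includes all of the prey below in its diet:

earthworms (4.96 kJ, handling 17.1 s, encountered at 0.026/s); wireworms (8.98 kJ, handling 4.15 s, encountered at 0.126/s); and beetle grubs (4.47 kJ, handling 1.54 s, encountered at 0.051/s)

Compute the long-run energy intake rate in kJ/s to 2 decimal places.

Energy encountered per unit search time: 0.026×4.96 + 0.126×8.98 + 0.051×4.47 = 1.488 kJ/s.
Handling time per unit search time: 0.026×17.1 + 0.126×4.15 + 0.051×1.54 = 1.046.
Rate = 1.488/(1 + 1.046) = 0.7275 kJ/s.

0.73 kJ/s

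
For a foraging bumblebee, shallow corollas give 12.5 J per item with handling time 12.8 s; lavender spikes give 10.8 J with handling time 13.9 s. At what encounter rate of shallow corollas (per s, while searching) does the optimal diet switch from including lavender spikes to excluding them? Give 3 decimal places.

0.304 per s

At the threshold, the rate on shallow corollas alone equals the profitability of lavender spikes: λ·12.5/(1 + λ·12.8) = 10.8/13.9 = 0.777.
Rearranging, λ(12.5 − 0.777×12.8) = 0.777, so λ = 0.777/2.555 = 0.3041 per s.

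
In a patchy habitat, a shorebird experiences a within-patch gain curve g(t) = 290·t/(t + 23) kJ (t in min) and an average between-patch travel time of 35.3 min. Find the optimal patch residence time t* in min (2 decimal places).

28.49 min

By the marginal value theorem, leave when the instantaneous gain rate g'(t) equals the habitat-wide average g(t)/(T + t).
g'(t) = 290·23/(t + 23)². Setting 290·23/(t+23)² = 290t/[(t+23)(35.3+t)] gives 23(35.3+t) = t(t+23), so t² = 23×35.3 = 811.9.
t* = √811.9 = 28.49 min.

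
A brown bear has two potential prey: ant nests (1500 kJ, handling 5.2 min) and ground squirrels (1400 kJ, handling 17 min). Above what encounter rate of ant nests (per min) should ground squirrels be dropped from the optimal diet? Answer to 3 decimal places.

0.077 per min

Drop ground squirrels once their profitability E₂/h₂ falls below the rate achievable on ant nests alone: E₂/h₂ = λE₁/(1 + λh₁).
Solve for λ: λE₁h₂ = E₂(1 + λh₁) → λ(E₁h₂ − E₂h₁) = E₂ → λ = E₂/(E₁h₂ − E₂h₁).
λ = 1400/(1500×17 − 1400×5.2) = 1400/1.822e+04 = 0.07684 per min.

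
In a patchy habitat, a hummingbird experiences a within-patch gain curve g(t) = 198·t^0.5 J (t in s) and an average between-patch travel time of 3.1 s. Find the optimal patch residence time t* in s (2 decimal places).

3.10 s

Maximise g(t)/(T+t): set derivative to zero → g'(t)(T+t) = g(t).
g'(t) = 0.5·198·t^-0.5. Setting 0.5·198·t^-0.5 = 198·t^0.5/(3.1+t) gives 0.5(3.1+t) = t, so 0.50·t = 0.5×3.1.
t* = 0.5×3.1/0.50 = 3.1 s.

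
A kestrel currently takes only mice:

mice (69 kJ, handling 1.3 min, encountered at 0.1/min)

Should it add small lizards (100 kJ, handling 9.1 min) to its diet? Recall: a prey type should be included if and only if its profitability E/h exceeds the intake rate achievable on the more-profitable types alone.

Yes

Current rate: (0.1×69)/(1 + 0.1×1.3) = 6.106 kJ/min.
small lizards: E/h = 100/9.1 = 10.99 kJ/min.
Since 10.99 > R, including small lizards increases the long-run rate.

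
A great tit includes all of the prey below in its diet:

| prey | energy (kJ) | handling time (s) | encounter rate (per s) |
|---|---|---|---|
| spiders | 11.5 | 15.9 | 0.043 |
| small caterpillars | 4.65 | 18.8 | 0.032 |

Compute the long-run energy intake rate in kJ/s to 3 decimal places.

R = Σλ_iE_i / (1 + Σλ_ih_i)
Numerator: 0.043×11.5 + 0.032×4.65 = 0.6433
Denominator: 1 + 0.043×15.9 + 0.032×18.8 = 2.285
R = 0.6433/2.285 = 0.2815 kJ/s

0.281 kJ/s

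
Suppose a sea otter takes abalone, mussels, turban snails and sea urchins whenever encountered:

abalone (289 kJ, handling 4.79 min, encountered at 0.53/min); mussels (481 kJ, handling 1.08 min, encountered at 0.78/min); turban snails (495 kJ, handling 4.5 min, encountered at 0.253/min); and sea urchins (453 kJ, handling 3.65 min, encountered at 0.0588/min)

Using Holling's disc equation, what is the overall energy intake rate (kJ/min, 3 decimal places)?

118.625 kJ/min

R = (0.53×289 + 0.78×481 + 0.253×495 + 0.0588×453) / (1 + 0.53×4.79 + 0.78×1.08 + 0.253×4.5 + 0.0588×3.65) = 680.2/5.734 = 118.6 kJ/min.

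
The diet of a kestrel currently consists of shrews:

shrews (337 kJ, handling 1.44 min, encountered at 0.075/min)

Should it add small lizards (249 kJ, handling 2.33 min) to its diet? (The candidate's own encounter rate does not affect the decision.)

On shrews alone, R = ΣλE/(1+Σλh) = 25.27/1.108 = 22.81 kJ/min.
Profitability of small lizards: 249/2.33 = 106.9 kJ/min.
106.9 > 22.81, so adding small lizards raises the average — include it.

Yes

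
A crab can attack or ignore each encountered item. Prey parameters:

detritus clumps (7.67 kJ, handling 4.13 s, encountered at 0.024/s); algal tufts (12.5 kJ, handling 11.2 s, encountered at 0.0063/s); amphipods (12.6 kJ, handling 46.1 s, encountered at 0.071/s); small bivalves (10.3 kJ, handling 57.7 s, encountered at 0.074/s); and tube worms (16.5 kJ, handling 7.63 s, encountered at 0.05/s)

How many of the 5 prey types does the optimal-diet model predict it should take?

Profitabilities (E/h, kJ/s): tube worms 2.16, detritus clumps 1.86, algal tufts 1.12, amphipods 0.273, small bivalves 0.179. Add prey in this order while the next type's profitability exceeds the intake rate on those already taken.
Rate on top 1: 0.5972. detritus clumps: 1.86 > 0.5972 → include.
Rate on top 2: 0.6815. algal tufts: 1.12 > 0.6815 → include.
Rate on top 3: 0.7013. amphipods: 0.273 < 0.7013 → exclude; stop.
Optimal diet: tube worms, detritus clumps, algal tufts — 3 of 5 types.

3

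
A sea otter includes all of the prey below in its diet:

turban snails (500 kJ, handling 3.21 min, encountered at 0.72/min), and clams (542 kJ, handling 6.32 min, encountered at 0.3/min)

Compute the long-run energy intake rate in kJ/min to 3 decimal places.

100.361 kJ/min

R = (0.72×500 + 0.3×542) / (1 + 0.72×3.21 + 0.3×6.32) = 522.6/5.207 = 100.4 kJ/min.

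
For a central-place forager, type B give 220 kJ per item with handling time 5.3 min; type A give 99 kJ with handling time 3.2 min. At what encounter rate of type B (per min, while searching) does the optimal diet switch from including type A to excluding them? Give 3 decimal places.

The zero-one rule: include type A iff E₂/h₂ > λE₁/(1+λh₁). Equality gives the switch point.
λE₁h₂ = E₂ + λE₂h₁ ⇒ λ = E₂/(E₁h₂ − E₂h₁) = 99/(704 − 524.7) = 0.5521 per min.

0.552 per min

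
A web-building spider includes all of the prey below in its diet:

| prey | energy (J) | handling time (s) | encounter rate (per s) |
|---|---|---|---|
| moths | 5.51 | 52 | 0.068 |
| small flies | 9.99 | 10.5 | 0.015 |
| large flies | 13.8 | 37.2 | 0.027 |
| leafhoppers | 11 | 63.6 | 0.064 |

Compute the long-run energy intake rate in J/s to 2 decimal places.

R = Σλ_iE_i / (1 + Σλ_ih_i)
Numerator: 0.068×5.51 + 0.015×9.99 + 0.027×13.8 + 0.064×11 = 1.601
Denominator: 1 + 0.068×52 + 0.015×10.5 + 0.027×37.2 + 0.064×63.6 = 9.768
R = 1.601/9.768 = 0.1639 J/s

0.16 J/s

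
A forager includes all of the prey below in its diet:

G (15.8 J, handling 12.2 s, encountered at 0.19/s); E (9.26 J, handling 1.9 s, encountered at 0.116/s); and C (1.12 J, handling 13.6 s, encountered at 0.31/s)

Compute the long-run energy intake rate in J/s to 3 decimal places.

0.570 J/s

Energy encountered per unit search time: 0.19×15.8 + 0.116×9.26 + 0.31×1.12 = 4.423 J/s.
Handling time per unit search time: 0.19×12.2 + 0.116×1.9 + 0.31×13.6 = 6.754.
Rate = 4.423/(1 + 6.754) = 0.5704 J/s.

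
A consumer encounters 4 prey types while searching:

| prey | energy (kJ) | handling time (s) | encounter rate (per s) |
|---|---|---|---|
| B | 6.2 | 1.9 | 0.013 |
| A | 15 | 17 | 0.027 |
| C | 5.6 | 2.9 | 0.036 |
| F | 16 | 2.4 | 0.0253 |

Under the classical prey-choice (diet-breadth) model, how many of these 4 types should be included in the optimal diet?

4

Profitabilities (E/h, kJ/s): F 6.67, B 3.26, C 1.93, A 0.882. Add prey in this order while the next type's profitability exceeds the intake rate on those already taken.
Rate on top 1: 0.3816. B: 3.26 > 0.3816 → include.
Rate on top 2: 0.4472. C: 1.93 > 0.4472 → include.
Rate on top 3: 0.5774. A: 0.882 > 0.5774 → include.
Optimal diet: F, B, C, A — 4 of 4 types.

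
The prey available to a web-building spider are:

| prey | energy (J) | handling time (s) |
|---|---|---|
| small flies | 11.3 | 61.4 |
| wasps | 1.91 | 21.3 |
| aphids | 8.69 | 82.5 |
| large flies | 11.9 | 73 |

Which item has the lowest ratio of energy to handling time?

Profitability E/h (J/s): small flies = 11.3/61.4 = 0.184, wasps = 1.91/21.3 = 0.0897, aphids = 8.69/82.5 = 0.105, large flies = 11.9/73 = 0.163.
Ranked: small flies > large flies > aphids > wasps.

wasps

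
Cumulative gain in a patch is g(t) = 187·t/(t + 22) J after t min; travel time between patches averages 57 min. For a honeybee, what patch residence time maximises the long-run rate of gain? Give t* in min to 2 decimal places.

Maximise g(t)/(T+t): set derivative to zero → g'(t)(T+t) = g(t).
g'(t) = 187·22/(t + 22)². Setting 187·22/(t+22)² = 187t/[(t+22)(57+t)] gives 22(57+t) = t(t+22), so t² = 22×57 = 1254.
t* = √1254 = 35.41 min.

35.41 min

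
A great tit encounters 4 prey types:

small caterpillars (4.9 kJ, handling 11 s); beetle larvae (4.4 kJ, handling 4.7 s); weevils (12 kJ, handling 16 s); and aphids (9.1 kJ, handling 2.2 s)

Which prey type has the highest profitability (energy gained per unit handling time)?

Profitability E/h (kJ/s): small caterpillars = 4.9/11 = 0.445, beetle larvae = 4.4/4.7 = 0.936, weevils = 12/16 = 0.75, aphids = 9.1/2.2 = 4.14.
Ranked: aphids > beetle larvae > weevils > small caterpillars.

aphids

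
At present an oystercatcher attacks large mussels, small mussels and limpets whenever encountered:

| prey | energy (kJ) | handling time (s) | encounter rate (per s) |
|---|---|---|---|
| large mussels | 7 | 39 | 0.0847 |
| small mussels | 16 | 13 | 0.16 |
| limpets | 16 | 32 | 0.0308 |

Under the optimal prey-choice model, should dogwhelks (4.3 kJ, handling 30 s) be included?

No

Intake rate on the current diet: R = (0.0847×7 + 0.16×16 + 0.0308×16) / (1 + 0.0847×39 + 0.16×13 + 0.0308×32) = 3.646/7.369 = 0.4947 kJ/s.
dogwhelks: E/h = 4.3/30 = 0.1433 kJ/s.
0.1433 < 0.4947, so adding dogwhelks would lower the average — exclude it.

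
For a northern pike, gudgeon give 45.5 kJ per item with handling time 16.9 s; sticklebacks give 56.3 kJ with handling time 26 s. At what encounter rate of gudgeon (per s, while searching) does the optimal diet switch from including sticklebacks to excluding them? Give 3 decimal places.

Drop sticklebacks once their profitability E₂/h₂ falls below the rate achievable on gudgeon alone: E₂/h₂ = λE₁/(1 + λh₁).
Solve for λ: λE₁h₂ = E₂(1 + λh₁) → λ(E₁h₂ − E₂h₁) = E₂ → λ = E₂/(E₁h₂ − E₂h₁).
λ = 56.3/(45.5×26 − 56.3×16.9) = 56.3/231.5 = 0.2432 per s.

0.243 per s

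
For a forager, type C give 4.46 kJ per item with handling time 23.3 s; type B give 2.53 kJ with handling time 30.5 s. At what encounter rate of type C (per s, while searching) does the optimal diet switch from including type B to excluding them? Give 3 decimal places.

The zero-one rule: include type B iff E₂/h₂ > λE₁/(1+λh₁). Equality gives the switch point.
λE₁h₂ = E₂ + λE₂h₁ ⇒ λ = E₂/(E₁h₂ − E₂h₁) = 2.53/(136 − 58.95) = 0.03282 per s.

0.033 per s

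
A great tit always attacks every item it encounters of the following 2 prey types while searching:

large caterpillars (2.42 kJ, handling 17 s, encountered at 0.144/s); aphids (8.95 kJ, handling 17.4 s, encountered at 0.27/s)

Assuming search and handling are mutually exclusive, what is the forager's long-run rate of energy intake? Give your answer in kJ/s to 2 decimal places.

0.34 kJ/s

R = Σλ_iE_i / (1 + Σλ_ih_i)
Numerator: 0.144×2.42 + 0.27×8.95 = 2.765
Denominator: 1 + 0.144×17 + 0.27×17.4 = 8.146
R = 2.765/8.146 = 0.3394 kJ/s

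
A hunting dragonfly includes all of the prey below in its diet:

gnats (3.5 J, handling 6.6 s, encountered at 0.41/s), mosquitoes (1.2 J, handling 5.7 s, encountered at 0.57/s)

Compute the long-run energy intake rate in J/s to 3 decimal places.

0.305 J/s

R = Σλ_iE_i / (1 + Σλ_ih_i)
Numerator: 0.41×3.5 + 0.57×1.2 = 2.119
Denominator: 1 + 0.41×6.6 + 0.57×5.7 = 6.955
R = 2.119/6.955 = 0.3047 J/s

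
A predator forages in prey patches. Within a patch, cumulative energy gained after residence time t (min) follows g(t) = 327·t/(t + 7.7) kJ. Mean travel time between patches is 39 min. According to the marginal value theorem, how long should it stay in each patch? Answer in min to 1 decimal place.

Maximise g(t)/(T+t): set derivative to zero → g'(t)(T+t) = g(t).
g'(t) = 327·7.7/(t + 7.7)². Setting 327·7.7/(t+7.7)² = 327t/[(t+7.7)(39+t)] gives 7.7(39+t) = t(t+7.7), so t² = 7.7×39 = 300.3.
t* = √300.3 = 17.33 min.

17.3 min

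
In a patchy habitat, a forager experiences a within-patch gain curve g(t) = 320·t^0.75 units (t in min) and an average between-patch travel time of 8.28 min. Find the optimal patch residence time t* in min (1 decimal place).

24.8 min

Maximise g(t)/(T+t): set derivative to zero → g'(t)(T+t) = g(t).
g'(t) = 0.75·320·t^-0.25. Setting 0.75·320·t^-0.25 = 320·t^0.75/(8.28+t) gives 0.75(8.28+t) = t, so 0.25·t = 0.75×8.28.
t* = 0.75×8.28/0.25 = 24.84 min.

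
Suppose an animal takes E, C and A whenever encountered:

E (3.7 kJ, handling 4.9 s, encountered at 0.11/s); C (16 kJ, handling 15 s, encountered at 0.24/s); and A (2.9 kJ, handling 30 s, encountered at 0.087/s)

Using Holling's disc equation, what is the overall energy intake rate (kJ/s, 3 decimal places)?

0.581 kJ/s

R = Σλ_iE_i / (1 + Σλ_ih_i)
Numerator: 0.11×3.7 + 0.24×16 + 0.087×2.9 = 4.499
Denominator: 1 + 0.11×4.9 + 0.24×15 + 0.087×30 = 7.749
R = 4.499/7.749 = 0.5806 kJ/s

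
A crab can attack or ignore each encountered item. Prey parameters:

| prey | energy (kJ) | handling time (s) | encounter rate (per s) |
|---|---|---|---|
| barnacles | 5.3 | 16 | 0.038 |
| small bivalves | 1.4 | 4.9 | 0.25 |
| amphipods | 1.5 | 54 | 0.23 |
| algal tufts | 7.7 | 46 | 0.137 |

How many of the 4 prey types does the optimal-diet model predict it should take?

Rank by E/h (kJ/s): barnacles 0.331, small bivalves 0.286, algal tufts 0.167, amphipods 0.0278. Include each in turn until the next type's E/h falls below the running intake rate.
Rate on top 1: 0.1252. small bivalves: 0.286 > 0.1252 → include.
Rate on top 2: 0.1946. algal tufts: 0.167 < 0.1946 → exclude; stop.
Optimal diet: barnacles, small bivalves — 2 of 4 types.

2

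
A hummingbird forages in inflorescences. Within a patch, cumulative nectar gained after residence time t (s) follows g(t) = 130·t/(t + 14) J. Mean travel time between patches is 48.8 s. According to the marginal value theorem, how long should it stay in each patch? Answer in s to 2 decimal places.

26.14 s

Optimal t* satisfies g'(t*) = g(t*)/(T + t*).
g'(t) = 130·14/(t + 14)². Setting 130·14/(t+14)² = 130t/[(t+14)(48.8+t)] gives 14(48.8+t) = t(t+14), so t² = 14×48.8 = 683.2.
t* = √683.2 = 26.14 s.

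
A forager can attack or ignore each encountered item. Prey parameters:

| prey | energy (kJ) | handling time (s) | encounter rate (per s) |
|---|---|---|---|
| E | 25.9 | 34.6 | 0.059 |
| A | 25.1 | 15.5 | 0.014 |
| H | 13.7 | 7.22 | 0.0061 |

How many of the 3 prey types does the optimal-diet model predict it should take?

E/h in descending order: H 1.9, A 1.62, E 0.749 kJ/s. The optimal diet is the largest prefix of this list for which every included type satisfies E_i/h_i > R on the types above it.
Rate on top 1: 0.08004. A: 1.62 > 0.08004 → include.
Rate on top 2: 0.3449. E: 0.749 > 0.3449 → include.
Optimal diet: H, A, E — 3 of 3 types.

3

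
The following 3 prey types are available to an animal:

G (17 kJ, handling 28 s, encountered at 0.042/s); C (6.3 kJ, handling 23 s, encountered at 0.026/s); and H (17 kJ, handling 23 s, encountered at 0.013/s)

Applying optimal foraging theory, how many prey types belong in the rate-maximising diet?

2

E/h in descending order: H 0.739, G 0.607, C 0.274 kJ/s. The optimal diet is the largest prefix of this list for which every included type satisfies E_i/h_i > R on the types above it.
Rate on top 1: 0.1701. G: 0.607 > 0.1701 → include.
Rate on top 2: 0.3778. C: 0.274 < 0.3778 → exclude; stop.
Optimal diet: H, G — 2 of 3 types.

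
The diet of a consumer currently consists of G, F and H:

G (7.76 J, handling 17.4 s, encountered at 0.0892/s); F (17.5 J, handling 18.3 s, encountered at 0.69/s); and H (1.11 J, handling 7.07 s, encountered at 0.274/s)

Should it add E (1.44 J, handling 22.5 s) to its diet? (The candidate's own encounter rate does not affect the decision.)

On G, F and H alone, R = ΣλE/(1+Σλh) = 13.07/17.12 = 0.7637 J/s.
E: E/h = 1.44/22.5 = 0.064 J/s.
Since 0.064 < R, time spent handling E is better spent searching.

No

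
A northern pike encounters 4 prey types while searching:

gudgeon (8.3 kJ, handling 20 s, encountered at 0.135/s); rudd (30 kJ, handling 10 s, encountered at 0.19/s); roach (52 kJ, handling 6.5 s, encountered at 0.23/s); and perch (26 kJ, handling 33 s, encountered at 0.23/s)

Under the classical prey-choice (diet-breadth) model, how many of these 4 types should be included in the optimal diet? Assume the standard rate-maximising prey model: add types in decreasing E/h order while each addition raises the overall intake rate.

1

Rank by E/h (kJ/s): roach 8, rudd 3, perch 0.788, gudgeon 0.415. Include each in turn until the next type's E/h falls below the running intake rate.
Rate on top 1: 4.794. rudd: 3 < 4.794 → exclude; stop.
Optimal diet: roach — 1 of 4 types.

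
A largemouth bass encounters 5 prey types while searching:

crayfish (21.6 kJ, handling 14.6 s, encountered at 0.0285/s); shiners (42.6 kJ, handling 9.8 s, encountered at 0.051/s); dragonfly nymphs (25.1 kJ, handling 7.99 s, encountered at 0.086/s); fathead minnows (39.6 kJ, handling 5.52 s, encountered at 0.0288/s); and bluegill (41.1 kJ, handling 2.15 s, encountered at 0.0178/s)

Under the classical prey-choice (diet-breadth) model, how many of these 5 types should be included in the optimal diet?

Rank by E/h (kJ/s): bluegill 19.1, fathead minnows 7.17, shiners 4.35, dragonfly nymphs 3.14, crayfish 1.48. Include each in turn until the next type's E/h falls below the running intake rate.
Rate on top 1: 0.7046. fathead minnows: 7.17 > 0.7046 → include.
Rate on top 2: 1.564. shiners: 4.35 > 1.564 → include.
Rate on top 3: 2.383. dragonfly nymphs: 3.14 > 2.383 → include.
Rate on top 4: 2.602. crayfish: 1.48 < 2.602 → exclude; stop.
Optimal diet: bluegill, fathead minnows, shiners, dragonfly nymphs — 4 of 5 types.

4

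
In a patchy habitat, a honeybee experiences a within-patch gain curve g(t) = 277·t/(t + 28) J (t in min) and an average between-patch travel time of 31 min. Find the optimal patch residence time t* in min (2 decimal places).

Maximise g(t)/(T+t): set derivative to zero → g'(t)(T+t) = g(t).
g'(t) = 277·28/(t + 28)². Setting 277·28/(t+28)² = 277t/[(t+28)(31+t)] gives 28(31+t) = t(t+28), so t² = 28×31 = 868.
t* = √868 = 29.46 min.

29.46 min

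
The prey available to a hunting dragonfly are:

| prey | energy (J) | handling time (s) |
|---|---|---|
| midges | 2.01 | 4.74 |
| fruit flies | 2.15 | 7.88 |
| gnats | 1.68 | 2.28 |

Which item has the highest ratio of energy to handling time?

gnats

In descending order of E/h:
gnats: 1.68/2.28 = 0.737 J/s
midges: 2.01/4.74 = 0.424 J/s
fruit flies: 2.15/7.88 = 0.273 J/s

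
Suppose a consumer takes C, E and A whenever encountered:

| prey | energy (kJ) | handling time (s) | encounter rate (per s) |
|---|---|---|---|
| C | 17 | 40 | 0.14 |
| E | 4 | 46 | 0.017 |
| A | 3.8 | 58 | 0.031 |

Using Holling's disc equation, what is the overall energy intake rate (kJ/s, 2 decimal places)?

0.28 kJ/s

R = (0.14×17 + 0.017×4 + 0.031×3.8) / (1 + 0.14×40 + 0.017×46 + 0.031×58) = 2.566/9.18 = 0.2795 kJ/s.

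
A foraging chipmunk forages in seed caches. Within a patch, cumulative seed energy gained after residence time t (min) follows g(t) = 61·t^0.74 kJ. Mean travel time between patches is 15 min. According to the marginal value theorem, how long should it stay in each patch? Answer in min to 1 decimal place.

Maximise g(t)/(T+t): set derivative to zero → g'(t)(T+t) = g(t).
g'(t) = 0.74·61·t^-0.26. Setting 0.74·61·t^-0.26 = 61·t^0.74/(15+t) gives 0.74(15+t) = t, so 0.26·t = 0.74×15.
t* = 0.74×15/0.26 = 42.69 min.

42.7 min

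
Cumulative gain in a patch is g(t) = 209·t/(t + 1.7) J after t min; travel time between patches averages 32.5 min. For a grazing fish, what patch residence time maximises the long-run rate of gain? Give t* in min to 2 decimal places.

Maximise g(t)/(T+t): set derivative to zero → g'(t)(T+t) = g(t).
g'(t) = 209·1.7/(t + 1.7)². Setting 209·1.7/(t+1.7)² = 209t/[(t+1.7)(32.5+t)] gives 1.7(32.5+t) = t(t+1.7), so t² = 1.7×32.5 = 55.25.
t* = √55.25 = 7.433 min.

7.43 min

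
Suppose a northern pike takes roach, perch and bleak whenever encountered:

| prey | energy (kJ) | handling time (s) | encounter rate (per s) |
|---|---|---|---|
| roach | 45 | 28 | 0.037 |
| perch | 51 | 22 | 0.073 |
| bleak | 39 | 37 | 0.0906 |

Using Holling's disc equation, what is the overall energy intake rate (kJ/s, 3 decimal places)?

R = Σλ_iE_i / (1 + Σλ_ih_i)
Numerator: 0.037×45 + 0.073×51 + 0.0906×39 = 8.921
Denominator: 1 + 0.037×28 + 0.073×22 + 0.0906×37 = 6.994
R = 8.921/6.994 = 1.276 kJ/s

1.276 kJ/s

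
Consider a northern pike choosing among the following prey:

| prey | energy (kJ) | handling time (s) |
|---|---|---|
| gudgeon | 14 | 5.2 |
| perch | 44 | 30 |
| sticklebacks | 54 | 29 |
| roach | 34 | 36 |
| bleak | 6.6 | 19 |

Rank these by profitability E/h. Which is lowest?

In descending order of E/h:
gudgeon: 14/5.2 = 2.69 kJ/s
sticklebacks: 54/29 = 1.86 kJ/s
perch: 44/30 = 1.47 kJ/s
roach: 34/36 = 0.944 kJ/s
bleak: 6.6/19 = 0.347 kJ/s

bleak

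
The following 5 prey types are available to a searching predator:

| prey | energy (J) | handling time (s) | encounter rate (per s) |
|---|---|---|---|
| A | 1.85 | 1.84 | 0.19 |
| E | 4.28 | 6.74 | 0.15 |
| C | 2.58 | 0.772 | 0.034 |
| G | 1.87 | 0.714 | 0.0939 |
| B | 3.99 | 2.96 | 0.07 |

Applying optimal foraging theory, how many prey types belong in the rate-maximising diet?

5

E/h in descending order: C 3.34, G 2.62, B 1.35, A 1.01, E 0.635 J/s. The optimal diet is the largest prefix of this list for which every included type satisfies E_i/h_i > R on the types above it.
Rate on top 1: 0.08548. G: 2.62 > 0.08548 → include.
Rate on top 2: 0.2408. B: 1.35 > 0.2408 → include.
Rate on top 3: 0.4172. A: 1.01 > 0.4172 → include.
Rate on top 4: 0.5419. E: 0.635 > 0.5419 → include.
Optimal diet: C, G, B, A, E — 5 of 5 types.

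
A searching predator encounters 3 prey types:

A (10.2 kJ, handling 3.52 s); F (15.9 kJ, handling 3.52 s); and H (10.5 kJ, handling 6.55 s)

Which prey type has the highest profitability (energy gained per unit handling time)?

F

In descending order of E/h:
F: 15.9/3.52 = 4.52 kJ/s
A: 10.2/3.52 = 2.9 kJ/s
H: 10.5/6.55 = 1.6 kJ/s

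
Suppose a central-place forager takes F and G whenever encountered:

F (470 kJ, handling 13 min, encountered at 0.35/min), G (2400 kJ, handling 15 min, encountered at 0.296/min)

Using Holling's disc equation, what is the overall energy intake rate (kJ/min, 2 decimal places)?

87.58 kJ/min

R = (0.35×470 + 0.296×2400) / (1 + 0.35×13 + 0.296×15) = 874.9/9.99 = 87.58 kJ/min.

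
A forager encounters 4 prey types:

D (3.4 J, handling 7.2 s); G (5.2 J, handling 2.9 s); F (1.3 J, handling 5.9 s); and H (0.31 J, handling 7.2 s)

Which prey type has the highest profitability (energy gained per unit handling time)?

In descending order of E/h:
G: 5.2/2.9 = 1.79 J/s
D: 3.4/7.2 = 0.472 J/s
F: 1.3/5.9 = 0.22 J/s
H: 0.31/7.2 = 0.0431 J/s

G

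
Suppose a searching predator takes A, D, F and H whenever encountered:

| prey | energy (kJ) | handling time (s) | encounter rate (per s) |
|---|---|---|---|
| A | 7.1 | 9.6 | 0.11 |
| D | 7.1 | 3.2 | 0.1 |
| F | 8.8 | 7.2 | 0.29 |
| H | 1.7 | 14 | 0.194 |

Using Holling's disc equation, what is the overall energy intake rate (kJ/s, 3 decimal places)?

Energy encountered per unit search time: 0.11×7.1 + 0.1×7.1 + 0.29×8.8 + 0.194×1.7 = 4.373 kJ/s.
Handling time per unit search time: 0.11×9.6 + 0.1×3.2 + 0.29×7.2 + 0.194×14 = 6.18.
Rate = 4.373/(1 + 6.18) = 0.609 kJ/s.

0.609 kJ/s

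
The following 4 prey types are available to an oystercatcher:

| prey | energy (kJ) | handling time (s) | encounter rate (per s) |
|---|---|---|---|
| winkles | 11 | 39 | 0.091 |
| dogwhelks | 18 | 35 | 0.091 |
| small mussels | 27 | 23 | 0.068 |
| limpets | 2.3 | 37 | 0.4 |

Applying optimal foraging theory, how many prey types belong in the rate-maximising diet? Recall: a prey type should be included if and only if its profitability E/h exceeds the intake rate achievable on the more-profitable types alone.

E/h in descending order: small mussels 1.17, dogwhelks 0.514, winkles 0.282, limpets 0.0622 kJ/s. The optimal diet is the largest prefix of this list for which every included type satisfies E_i/h_i > R on the types above it.
Rate on top 1: 0.7161. dogwhelks: 0.514 < 0.7161 → exclude; stop.
Optimal diet: small mussels — 1 of 4 types.

1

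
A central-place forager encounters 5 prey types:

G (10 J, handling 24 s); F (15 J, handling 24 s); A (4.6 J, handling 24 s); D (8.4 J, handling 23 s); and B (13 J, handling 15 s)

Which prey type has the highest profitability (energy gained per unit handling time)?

In descending order of E/h:
B: 13/15 = 0.867 J/s
F: 15/24 = 0.625 J/s
G: 10/24 = 0.417 J/s
D: 8.4/23 = 0.365 J/s
A: 4.6/24 = 0.192 J/s

B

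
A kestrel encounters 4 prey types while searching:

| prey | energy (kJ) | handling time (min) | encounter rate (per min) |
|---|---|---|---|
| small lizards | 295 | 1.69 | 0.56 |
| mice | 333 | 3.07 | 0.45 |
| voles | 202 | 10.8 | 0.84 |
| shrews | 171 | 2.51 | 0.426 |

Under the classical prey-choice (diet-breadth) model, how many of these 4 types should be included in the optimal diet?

Rank by E/h (kJ/min): small lizards 175, mice 108, shrews 68.1, voles 18.7. Include each in turn until the next type's E/h falls below the running intake rate.
Rate on top 1: 84.87. mice: 108 > 84.87 → include.
Rate on top 2: 94.67. shrews: 68.1 < 94.67 → exclude; stop.
Optimal diet: small lizards, mice — 2 of 4 types.

2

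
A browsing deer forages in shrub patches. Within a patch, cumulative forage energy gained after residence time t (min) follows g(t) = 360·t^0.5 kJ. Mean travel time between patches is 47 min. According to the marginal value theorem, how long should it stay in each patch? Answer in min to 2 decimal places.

47.00 min

By the marginal value theorem, leave when the instantaneous gain rate g'(t) equals the habitat-wide average g(t)/(T + t).
g'(t) = 0.5·360·t^-0.5. Setting 0.5·360·t^-0.5 = 360·t^0.5/(47+t) gives 0.5(47+t) = t, so 0.50·t = 0.5×47.
t* = 0.5×47/0.50 = 47 min.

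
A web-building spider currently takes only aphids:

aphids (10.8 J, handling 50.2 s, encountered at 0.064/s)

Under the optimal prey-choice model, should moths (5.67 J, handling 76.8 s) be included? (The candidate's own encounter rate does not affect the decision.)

No

On aphids alone, R = ΣλE/(1+Σλh) = 0.6912/4.213 = 0.1641 J/s.
Profitability of moths: 5.67/76.8 = 0.07383 J/s.
0.07383 < 0.1641, so adding moths would lower the average — exclude it.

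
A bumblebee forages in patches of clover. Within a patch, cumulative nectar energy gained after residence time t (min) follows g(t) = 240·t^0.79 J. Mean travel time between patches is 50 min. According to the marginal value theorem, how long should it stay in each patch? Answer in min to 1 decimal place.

Optimal t* satisfies g'(t*) = g(t*)/(T + t*).
g'(t) = 0.79·240·t^-0.21. Setting 0.79·240·t^-0.21 = 240·t^0.79/(50+t) gives 0.79(50+t) = t, so 0.21·t = 0.79×50.
t* = 0.79×50/0.21 = 188.1 min.

188.1 min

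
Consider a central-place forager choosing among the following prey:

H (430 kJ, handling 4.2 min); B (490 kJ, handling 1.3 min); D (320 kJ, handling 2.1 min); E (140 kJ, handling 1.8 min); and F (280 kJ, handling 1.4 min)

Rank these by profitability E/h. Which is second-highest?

In descending order of E/h:
B: 490/1.3 = 377 kJ/min
F: 280/1.4 = 200 kJ/min
D: 320/2.1 = 152 kJ/min
H: 430/4.2 = 102 kJ/min
E: 140/1.8 = 77.8 kJ/min

F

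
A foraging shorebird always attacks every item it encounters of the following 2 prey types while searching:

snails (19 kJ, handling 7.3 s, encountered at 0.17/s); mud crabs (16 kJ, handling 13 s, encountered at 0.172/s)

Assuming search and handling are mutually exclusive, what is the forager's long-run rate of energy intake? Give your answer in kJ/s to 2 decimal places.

Energy encountered per unit search time: 0.17×19 + 0.172×16 = 5.982 kJ/s.
Handling time per unit search time: 0.17×7.3 + 0.172×13 = 3.477.
Rate = 5.982/(1 + 3.477) = 1.336 kJ/s.

1.34 kJ/s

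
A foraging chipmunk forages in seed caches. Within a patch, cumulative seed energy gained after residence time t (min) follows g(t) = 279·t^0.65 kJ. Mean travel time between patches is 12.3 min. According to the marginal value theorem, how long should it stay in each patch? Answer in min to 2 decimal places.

Maximise g(t)/(T+t): set derivative to zero → g'(t)(T+t) = g(t).
g'(t) = 0.65·279·t^-0.35. Setting 0.65·279·t^-0.35 = 279·t^0.65/(12.3+t) gives 0.65(12.3+t) = t, so 0.35·t = 0.65×12.3.
t* = 0.65×12.3/0.35 = 22.84 min.

22.84 min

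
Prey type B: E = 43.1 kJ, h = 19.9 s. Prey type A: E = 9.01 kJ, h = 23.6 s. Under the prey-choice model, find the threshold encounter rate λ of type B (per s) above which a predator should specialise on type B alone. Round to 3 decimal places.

0.011 per s

At the threshold, the rate on type B alone equals the profitability of type A: λ·43.1/(1 + λ·19.9) = 9.01/23.6 = 0.3818.
Rearranging, λ(43.1 − 0.3818×19.9) = 0.3818, so λ = 0.3818/35.5 = 0.01075 per s.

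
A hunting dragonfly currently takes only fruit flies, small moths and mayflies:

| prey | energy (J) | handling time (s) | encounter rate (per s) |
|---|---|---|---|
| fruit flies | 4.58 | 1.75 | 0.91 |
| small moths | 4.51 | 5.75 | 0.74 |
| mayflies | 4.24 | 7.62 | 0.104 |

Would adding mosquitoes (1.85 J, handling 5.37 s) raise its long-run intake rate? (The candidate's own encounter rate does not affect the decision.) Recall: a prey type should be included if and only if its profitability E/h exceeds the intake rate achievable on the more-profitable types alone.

No

On fruit flies, small moths and mayflies alone, R = ΣλE/(1+Σλh) = 7.946/7.64 = 1.04 J/s.
mosquitoes: E/h = 1.85/5.37 = 0.3445 J/s.
Since 0.3445 < R, time spent handling mosquitoes is better spent searching.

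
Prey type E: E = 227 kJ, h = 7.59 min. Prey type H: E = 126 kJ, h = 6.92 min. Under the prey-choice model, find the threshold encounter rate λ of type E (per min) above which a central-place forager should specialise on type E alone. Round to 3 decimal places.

The zero-one rule: include type H iff E₂/h₂ > λE₁/(1+λh₁). Equality gives the switch point.
λE₁h₂ = E₂ + λE₂h₁ ⇒ λ = E₂/(E₁h₂ − E₂h₁) = 126/(1571 − 956.3) = 0.205 per min.

0.205 per min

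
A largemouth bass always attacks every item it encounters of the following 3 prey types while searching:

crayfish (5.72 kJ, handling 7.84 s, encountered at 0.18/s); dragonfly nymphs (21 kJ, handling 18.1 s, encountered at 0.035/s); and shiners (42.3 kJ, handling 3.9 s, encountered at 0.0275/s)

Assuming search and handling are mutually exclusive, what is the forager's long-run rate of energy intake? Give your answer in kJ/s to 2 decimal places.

Energy encountered per unit search time: 0.18×5.72 + 0.035×21 + 0.0275×42.3 = 2.928 kJ/s.
Handling time per unit search time: 0.18×7.84 + 0.035×18.1 + 0.0275×3.9 = 2.152.
Rate = 2.928/(1 + 2.152) = 0.9289 kJ/s.

0.93 kJ/s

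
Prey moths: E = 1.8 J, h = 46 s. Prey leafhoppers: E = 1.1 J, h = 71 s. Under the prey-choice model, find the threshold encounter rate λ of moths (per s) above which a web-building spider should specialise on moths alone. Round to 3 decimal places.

0.014 per s

At the threshold, the rate on moths alone equals the profitability of leafhoppers: λ·1.8/(1 + λ·46) = 1.1/71 = 0.01549.
Rearranging, λ(1.8 − 0.01549×46) = 0.01549, so λ = 0.01549/1.087 = 0.01425 per s.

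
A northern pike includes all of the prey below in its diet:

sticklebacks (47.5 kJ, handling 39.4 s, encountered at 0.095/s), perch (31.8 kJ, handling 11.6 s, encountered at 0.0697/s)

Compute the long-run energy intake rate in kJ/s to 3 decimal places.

R = Σλ_iE_i / (1 + Σλ_ih_i)
Numerator: 0.095×47.5 + 0.0697×31.8 = 6.729
Denominator: 1 + 0.095×39.4 + 0.0697×11.6 = 5.552
R = 6.729/5.552 = 1.212 kJ/s

1.212 kJ/s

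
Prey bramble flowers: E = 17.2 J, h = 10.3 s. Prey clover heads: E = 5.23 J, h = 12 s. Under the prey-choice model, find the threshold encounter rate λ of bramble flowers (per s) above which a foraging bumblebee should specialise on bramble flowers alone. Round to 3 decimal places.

At the threshold, the rate on bramble flowers alone equals the profitability of clover heads: λ·17.2/(1 + λ·10.3) = 5.23/12 = 0.4358.
Rearranging, λ(17.2 − 0.4358×10.3) = 0.4358, so λ = 0.4358/12.71 = 0.03429 per s.

0.034 per s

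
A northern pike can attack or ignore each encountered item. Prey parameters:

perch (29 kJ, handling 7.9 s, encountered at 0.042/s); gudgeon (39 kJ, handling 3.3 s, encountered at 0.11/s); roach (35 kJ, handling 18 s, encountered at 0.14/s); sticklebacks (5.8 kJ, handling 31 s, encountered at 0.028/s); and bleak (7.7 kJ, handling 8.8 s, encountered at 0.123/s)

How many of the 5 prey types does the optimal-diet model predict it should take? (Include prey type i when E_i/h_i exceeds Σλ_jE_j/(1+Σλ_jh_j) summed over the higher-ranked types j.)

2

Rank by E/h (kJ/s): gudgeon 11.8, perch 3.67, roach 1.94, bleak 0.875, sticklebacks 0.187. Include each in turn until the next type's E/h falls below the running intake rate.
Rate on top 1: 3.147. perch: 3.67 > 3.147 → include.
Rate on top 2: 3.25. roach: 1.94 < 3.25 → exclude; stop.
Optimal diet: gudgeon, perch — 2 of 5 types.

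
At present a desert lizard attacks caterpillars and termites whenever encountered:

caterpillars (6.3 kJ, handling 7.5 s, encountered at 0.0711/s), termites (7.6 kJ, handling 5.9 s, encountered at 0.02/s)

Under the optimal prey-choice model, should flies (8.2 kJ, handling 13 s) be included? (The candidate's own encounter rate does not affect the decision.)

Yes

Intake rate on the current diet: R = (0.0711×6.3 + 0.02×7.6) / (1 + 0.0711×7.5 + 0.02×5.9) = 0.5999/1.651 = 0.3633 kJ/s.
flies: E/h = 8.2/13 = 0.6308 kJ/s.
0.6308 > 0.3633, so adding flies raises the average — include it.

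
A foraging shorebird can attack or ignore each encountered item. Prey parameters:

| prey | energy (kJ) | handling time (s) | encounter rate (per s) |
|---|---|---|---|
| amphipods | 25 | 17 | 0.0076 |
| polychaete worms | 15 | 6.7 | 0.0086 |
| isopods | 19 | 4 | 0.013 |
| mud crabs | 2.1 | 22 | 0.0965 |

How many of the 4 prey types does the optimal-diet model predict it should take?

3

Profitabilities (E/h, kJ/s): isopods 4.75, polychaete worms 2.24, amphipods 1.47, mud crabs 0.0955. Add prey in this order while the next type's profitability exceeds the intake rate on those already taken.
Rate on top 1: 0.2348. polychaete worms: 2.24 > 0.2348 → include.
Rate on top 2: 0.3389. amphipods: 1.47 > 0.3389 → include.
Rate on top 3: 0.4569. mud crabs: 0.0955 < 0.4569 → exclude; stop.
Optimal diet: isopods, polychaete worms, amphipods — 3 of 4 types.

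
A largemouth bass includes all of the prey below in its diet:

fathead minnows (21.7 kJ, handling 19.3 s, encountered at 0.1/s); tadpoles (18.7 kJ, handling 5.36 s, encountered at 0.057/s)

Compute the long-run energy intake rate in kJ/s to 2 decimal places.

1.00 kJ/s

Energy encountered per unit search time: 0.1×21.7 + 0.057×18.7 = 3.236 kJ/s.
Handling time per unit search time: 0.1×19.3 + 0.057×5.36 = 2.236.
Rate = 3.236/(1 + 2.236) = 1 kJ/s.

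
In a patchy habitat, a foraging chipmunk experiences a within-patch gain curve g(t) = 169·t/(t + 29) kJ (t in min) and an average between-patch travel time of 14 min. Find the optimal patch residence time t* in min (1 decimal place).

Optimal t* satisfies g'(t*) = g(t*)/(T + t*).
g'(t) = 169·29/(t + 29)². Setting 169·29/(t+29)² = 169t/[(t+29)(14+t)] gives 29(14+t) = t(t+29), so t² = 29×14 = 406.
t* = √406 = 20.15 min.

20.1 min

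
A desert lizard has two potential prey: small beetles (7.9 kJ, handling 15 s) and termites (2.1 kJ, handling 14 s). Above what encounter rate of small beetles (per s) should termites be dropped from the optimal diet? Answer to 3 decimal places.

0.027 per s

The zero-one rule: include termites iff E₂/h₂ > λE₁/(1+λh₁). Equality gives the switch point.
λE₁h₂ = E₂ + λE₂h₁ ⇒ λ = E₂/(E₁h₂ − E₂h₁) = 2.1/(110.6 − 31.5) = 0.02655 per s.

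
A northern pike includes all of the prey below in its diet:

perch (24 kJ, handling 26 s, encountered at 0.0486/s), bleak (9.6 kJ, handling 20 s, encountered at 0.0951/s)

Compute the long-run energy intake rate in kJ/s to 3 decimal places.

0.499 kJ/s

R = (0.0486×24 + 0.0951×9.6) / (1 + 0.0486×26 + 0.0951×20) = 2.079/4.166 = 0.4992 kJ/s.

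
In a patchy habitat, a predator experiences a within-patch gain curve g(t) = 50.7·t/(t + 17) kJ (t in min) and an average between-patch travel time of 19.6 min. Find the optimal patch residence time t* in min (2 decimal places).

Maximise g(t)/(T+t): set derivative to zero → g'(t)(T+t) = g(t).
g'(t) = 50.7·17/(t + 17)². Setting 50.7·17/(t+17)² = 50.7t/[(t+17)(19.6+t)] gives 17(19.6+t) = t(t+17), so t² = 17×19.6 = 333.2.
t* = √333.2 = 18.25 min.

18.25 min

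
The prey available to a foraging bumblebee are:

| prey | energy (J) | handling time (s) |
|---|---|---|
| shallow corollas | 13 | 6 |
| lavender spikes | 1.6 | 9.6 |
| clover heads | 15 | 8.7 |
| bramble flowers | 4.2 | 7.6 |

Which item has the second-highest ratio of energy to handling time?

In descending order of E/h:
shallow corollas: 13/6 = 2.17 J/s
clover heads: 15/8.7 = 1.72 J/s
bramble flowers: 4.2/7.6 = 0.553 J/s
lavender spikes: 1.6/9.6 = 0.167 J/s

clover heads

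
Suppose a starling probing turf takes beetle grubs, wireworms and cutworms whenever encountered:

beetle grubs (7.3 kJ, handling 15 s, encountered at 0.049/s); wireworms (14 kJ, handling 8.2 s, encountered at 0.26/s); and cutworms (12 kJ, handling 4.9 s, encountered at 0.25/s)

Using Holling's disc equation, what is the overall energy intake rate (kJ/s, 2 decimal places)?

1.37 kJ/s

R = (0.049×7.3 + 0.26×14 + 0.25×12) / (1 + 0.049×15 + 0.26×8.2 + 0.25×4.9) = 6.998/5.092 = 1.374 kJ/s.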